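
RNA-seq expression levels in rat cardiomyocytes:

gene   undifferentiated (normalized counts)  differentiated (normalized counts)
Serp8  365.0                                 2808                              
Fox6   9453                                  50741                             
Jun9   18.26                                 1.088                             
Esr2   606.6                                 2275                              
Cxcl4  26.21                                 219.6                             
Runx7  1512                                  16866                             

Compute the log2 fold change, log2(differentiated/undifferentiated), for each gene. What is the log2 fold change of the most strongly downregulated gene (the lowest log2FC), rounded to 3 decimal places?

-4.069

log2(2808/365.0) = 2.944  (Serp8)
log2(50741/9453) = 2.424  (Fox6)
log2(1.088/18.26) = -4.069  (Jun9)
log2(2275/606.6) = 1.907  (Esr2)
log2(219.6/26.21) = 3.067  (Cxcl4)
log2(16866/1512) = 3.480  (Runx7)
Jun9 is most strongly downregulated.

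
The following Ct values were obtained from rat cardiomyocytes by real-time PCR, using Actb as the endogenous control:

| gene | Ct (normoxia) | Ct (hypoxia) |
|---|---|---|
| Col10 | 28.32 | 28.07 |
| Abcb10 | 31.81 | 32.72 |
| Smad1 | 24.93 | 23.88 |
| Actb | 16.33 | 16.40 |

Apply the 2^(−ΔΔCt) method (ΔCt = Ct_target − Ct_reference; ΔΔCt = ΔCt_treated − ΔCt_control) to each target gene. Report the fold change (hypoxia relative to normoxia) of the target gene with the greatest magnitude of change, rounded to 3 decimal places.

Col10: ΔΔCt = (28.07−16.40) − (28.32−16.33) = 11.67 − 11.99 = -0.32; fold change = 2^0.32 = 1.248
Abcb10: ΔΔCt = (32.72−16.40) − (31.81−16.33) = 16.32 − 15.48 = 0.84; fold change = 2^-0.84 = 0.559
Smad1: ΔΔCt = (23.88−16.40) − (24.93−16.33) = 7.48 − 8.60 = -1.12; fold change = 2^1.12 = 2.173
Smad1 has the largest |ΔΔCt| = 1.12.

2.173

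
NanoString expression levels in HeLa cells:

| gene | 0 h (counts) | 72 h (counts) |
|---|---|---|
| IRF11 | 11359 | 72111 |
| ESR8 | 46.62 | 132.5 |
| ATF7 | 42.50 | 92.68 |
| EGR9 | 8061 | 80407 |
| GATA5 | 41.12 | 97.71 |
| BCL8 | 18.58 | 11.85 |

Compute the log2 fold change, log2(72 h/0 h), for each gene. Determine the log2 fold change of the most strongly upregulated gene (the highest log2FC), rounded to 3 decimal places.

3.318

log2(72111/11359) = 2.666  (IRF11)
log2(132.5/46.62) = 1.507  (ESR8)
log2(92.68/42.50) = 1.125  (ATF7)
log2(80407/8061) = 3.318  (EGR9)
log2(97.71/41.12) = 1.249  (GATA5)
log2(11.85/18.58) = -0.649  (BCL8)
EGR9 is most strongly upregulated.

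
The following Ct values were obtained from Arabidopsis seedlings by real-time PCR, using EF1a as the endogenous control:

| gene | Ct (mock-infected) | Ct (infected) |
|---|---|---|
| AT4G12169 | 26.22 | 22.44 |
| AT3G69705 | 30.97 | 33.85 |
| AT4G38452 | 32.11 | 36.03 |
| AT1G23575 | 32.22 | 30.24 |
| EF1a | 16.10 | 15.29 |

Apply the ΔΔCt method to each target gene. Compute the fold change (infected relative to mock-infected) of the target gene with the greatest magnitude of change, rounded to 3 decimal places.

AT4G12169: ΔΔCt = (22.44−15.29) − (26.22−16.10) = 7.15 − 10.12 = -2.97; fold change = 2^2.97 = 7.835
AT3G69705: ΔΔCt = (33.85−15.29) − (30.97−16.10) = 18.56 − 14.87 = 3.69; fold change = 2^-3.69 = 0.077
AT4G38452: ΔΔCt = (36.03−15.29) − (32.11−16.10) = 20.74 − 16.01 = 4.73; fold change = 2^-4.73 = 0.038
AT1G23575: ΔΔCt = (30.24−15.29) − (32.22−16.10) = 14.95 − 16.12 = -1.17; fold change = 2^1.17 = 2.250
AT4G38452 has the largest |ΔΔCt| = 4.73.

0.038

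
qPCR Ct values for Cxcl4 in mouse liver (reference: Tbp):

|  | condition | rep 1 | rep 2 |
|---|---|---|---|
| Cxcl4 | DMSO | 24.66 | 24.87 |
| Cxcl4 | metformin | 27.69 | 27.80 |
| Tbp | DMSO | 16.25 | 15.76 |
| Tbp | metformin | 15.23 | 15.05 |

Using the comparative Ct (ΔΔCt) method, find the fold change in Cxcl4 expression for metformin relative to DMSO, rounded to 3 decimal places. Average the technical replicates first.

0.070

Mean Ct: Cxcl4 DMSO 24.765; Cxcl4 metformin 27.745; Tbp DMSO 16.005; Tbp metformin 15.140
ΔCt(DMSO) = 24.765 − 16.005 = 8.760
ΔCt(metformin) = 27.745 − 15.140 = 12.605
ΔΔCt = 12.605 − 8.760 = 3.845
Fold change = 2^(−3.845) = 0.0696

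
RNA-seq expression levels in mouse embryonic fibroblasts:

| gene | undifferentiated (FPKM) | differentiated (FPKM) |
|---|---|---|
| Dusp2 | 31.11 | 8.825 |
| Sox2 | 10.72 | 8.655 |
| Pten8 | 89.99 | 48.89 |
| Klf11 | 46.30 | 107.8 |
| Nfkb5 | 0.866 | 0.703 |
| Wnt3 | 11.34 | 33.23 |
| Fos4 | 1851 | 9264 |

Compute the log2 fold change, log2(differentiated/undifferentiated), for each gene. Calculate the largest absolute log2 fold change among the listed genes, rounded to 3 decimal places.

log2(8.825/31.11) = -1.818  (Dusp2)
log2(8.655/10.72) = -0.309  (Sox2)
log2(48.89/89.99) = -0.880  (Pten8)
log2(107.8/46.30) = 1.219  (Klf11)
log2(0.703/0.866) = -0.301  (Nfkb5)
log2(33.23/11.34) = 1.551  (Wnt3)
log2(9264/1851) = 2.323  (Fos4)
The largest magnitude belongs to Fos4.

2.323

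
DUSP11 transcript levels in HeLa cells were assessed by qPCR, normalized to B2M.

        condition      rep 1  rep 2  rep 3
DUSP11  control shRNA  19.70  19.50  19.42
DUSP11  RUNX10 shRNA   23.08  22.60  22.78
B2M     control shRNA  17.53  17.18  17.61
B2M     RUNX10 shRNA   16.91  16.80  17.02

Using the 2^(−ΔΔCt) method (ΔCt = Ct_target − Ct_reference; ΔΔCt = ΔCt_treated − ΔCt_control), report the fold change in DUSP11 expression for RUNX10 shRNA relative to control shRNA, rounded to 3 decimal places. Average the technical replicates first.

Mean Ct: DUSP11 control shRNA 19.540; DUSP11 RUNX10 shRNA 22.820; B2M control shRNA 17.440; B2M RUNX10 shRNA 16.910
ΔCt(control shRNA) = 19.540 − 17.440 = 2.100
ΔCt(RUNX10 shRNA) = 22.820 − 16.910 = 5.910
ΔΔCt = 5.910 − 2.100 = 3.810
Fold change = 2^(−3.810) = 0.0713

0.071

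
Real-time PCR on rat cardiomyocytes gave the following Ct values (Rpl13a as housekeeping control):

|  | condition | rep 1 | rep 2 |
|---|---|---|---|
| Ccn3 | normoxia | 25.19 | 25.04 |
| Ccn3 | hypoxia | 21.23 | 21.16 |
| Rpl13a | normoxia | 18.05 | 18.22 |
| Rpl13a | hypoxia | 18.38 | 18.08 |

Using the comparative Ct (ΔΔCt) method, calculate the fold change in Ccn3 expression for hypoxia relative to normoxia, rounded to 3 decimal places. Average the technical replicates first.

16.167

Mean Ct: Ccn3 normoxia 25.115; Ccn3 hypoxia 21.195; Rpl13a normoxia 18.135; Rpl13a hypoxia 18.230
ΔCt(normoxia) = 25.115 − 18.135 = 6.980
ΔCt(hypoxia) = 21.195 − 18.230 = 2.965
ΔΔCt = 2.965 − 6.980 = -4.015
Fold change = 2^(−(-4.015)) = 2^4.015 = 16.1672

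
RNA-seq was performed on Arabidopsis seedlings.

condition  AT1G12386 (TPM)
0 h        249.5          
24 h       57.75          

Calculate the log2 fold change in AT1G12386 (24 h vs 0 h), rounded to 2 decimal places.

Fold change = 57.75 / 249.5 = 0.2315
log2(0.2315) = -2.111

-2.11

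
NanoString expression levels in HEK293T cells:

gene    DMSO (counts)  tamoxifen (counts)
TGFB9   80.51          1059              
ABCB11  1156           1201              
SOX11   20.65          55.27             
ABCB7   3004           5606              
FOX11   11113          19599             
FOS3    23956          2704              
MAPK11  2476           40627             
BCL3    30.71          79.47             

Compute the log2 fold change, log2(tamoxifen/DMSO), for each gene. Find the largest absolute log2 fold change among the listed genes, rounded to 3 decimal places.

log2(1059/80.51) = 3.717  (TGFB9)
log2(1201/1156) = 0.055  (ABCB11)
log2(55.27/20.65) = 1.420  (SOX11)
log2(5606/3004) = 0.900  (ABCB7)
log2(19599/11113) = 0.819  (FOX11)
log2(2704/23956) = -3.147  (FOS3)
log2(40627/2476) = 4.036  (MAPK11)
log2(79.47/30.71) = 1.372  (BCL3)
The largest magnitude belongs to MAPK11.

4.036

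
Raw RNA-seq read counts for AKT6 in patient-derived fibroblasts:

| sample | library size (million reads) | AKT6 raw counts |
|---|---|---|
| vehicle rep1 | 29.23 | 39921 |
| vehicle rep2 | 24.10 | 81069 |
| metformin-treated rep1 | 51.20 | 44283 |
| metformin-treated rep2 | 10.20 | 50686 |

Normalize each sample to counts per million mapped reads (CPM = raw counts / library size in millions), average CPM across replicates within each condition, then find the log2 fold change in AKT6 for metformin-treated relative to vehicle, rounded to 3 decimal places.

CPM(vehicle rep1) = 39921 / 29.23 = 1365.7544
CPM(vehicle rep2) = 81069 / 24.10 = 3363.8589
CPM(metformin-treated rep1) = 44283 / 51.20 = 864.9023
CPM(metformin-treated rep2) = 50686 / 10.20 = 4969.2157
mean CPM(vehicle) = 2364.8066; mean CPM(metformin-treated) = 2917.0590
Fold change = 2917.0590 / 2364.8066 = 1.23353
log2(1.23353) = 0.3028

0.303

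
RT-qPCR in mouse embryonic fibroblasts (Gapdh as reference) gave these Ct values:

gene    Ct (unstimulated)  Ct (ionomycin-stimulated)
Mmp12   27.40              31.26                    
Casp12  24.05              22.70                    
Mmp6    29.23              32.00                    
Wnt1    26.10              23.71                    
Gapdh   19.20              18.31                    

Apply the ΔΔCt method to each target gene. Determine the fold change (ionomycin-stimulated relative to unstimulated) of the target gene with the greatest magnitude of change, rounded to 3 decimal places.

Mmp12: ΔΔCt = (31.26−18.31) − (27.40−19.20) = 12.95 − 8.20 = 4.75; fold change = 2^-4.75 = 0.037
Casp12: ΔΔCt = (22.70−18.31) − (24.05−19.20) = 4.39 − 4.85 = -0.46; fold change = 2^0.46 = 1.376
Mmp6: ΔΔCt = (32.00−18.31) − (29.23−19.20) = 13.69 − 10.03 = 3.66; fold change = 2^-3.66 = 0.079
Wnt1: ΔΔCt = (23.71−18.31) − (26.10−19.20) = 5.40 − 6.90 = -1.50; fold change = 2^1.50 = 2.828
Mmp12 has the largest |ΔΔCt| = 4.75.

0.037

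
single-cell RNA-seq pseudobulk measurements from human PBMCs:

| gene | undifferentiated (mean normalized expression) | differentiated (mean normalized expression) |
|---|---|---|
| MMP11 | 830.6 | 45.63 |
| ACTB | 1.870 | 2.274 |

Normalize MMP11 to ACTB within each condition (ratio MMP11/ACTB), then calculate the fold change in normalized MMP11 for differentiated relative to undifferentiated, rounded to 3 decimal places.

MMP11/ACTB (undifferentiated) = 830.6 / 1.870 = 444.17
MMP11/ACTB (differentiated) = 45.63 / 2.274 = 20.066
Fold change = 20.066 / 444.17 = 0.0452

0.045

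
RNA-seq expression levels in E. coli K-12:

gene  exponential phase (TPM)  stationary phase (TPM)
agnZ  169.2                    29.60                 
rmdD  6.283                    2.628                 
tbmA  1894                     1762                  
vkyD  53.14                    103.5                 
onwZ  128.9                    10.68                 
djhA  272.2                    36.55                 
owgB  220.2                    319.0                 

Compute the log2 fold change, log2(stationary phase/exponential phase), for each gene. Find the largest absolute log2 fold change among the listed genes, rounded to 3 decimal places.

3.593

log2(29.60/169.2) = -2.515  (agnZ)
log2(2.628/6.283) = -1.257  (rmdD)
log2(1762/1894) = -0.104  (tbmA)
log2(103.5/53.14) = 0.962  (vkyD)
log2(10.68/128.9) = -3.593  (onwZ)
log2(36.55/272.2) = -2.897  (djhA)
log2(319.0/220.2) = 0.535  (owgB)
The largest magnitude belongs to onwZ.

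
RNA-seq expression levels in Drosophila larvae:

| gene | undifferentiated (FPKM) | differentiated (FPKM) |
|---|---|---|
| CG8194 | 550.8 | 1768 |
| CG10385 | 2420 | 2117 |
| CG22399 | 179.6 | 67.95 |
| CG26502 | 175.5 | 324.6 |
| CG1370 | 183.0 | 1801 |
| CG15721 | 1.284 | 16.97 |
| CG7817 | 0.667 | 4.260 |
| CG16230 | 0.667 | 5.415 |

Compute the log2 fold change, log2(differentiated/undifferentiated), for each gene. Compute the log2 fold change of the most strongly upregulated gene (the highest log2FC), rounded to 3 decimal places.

log2(1768/550.8) = 1.683  (CG8194)
log2(2117/2420) = -0.193  (CG10385)
log2(67.95/179.6) = -1.402  (CG22399)
log2(324.6/175.5) = 0.887  (CG26502)
log2(1801/183.0) = 3.299  (CG1370)
log2(16.97/1.284) = 3.724  (CG15721)
log2(4.260/0.667) = 2.675  (CG7817)
log2(5.415/0.667) = 3.021  (CG16230)
CG15721 is most strongly upregulated.

3.724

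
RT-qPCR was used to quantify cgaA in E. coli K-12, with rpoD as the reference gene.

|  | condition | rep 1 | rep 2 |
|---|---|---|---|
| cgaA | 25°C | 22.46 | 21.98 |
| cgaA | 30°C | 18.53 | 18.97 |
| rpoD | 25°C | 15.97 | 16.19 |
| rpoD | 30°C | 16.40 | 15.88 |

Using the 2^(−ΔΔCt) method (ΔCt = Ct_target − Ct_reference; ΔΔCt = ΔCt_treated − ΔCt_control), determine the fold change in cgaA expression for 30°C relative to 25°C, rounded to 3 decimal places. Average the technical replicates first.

Mean Ct: cgaA 25°C 22.220; cgaA 30°C 18.750; rpoD 25°C 16.080; rpoD 30°C 16.140
ΔCt(25°C) = 22.220 − 16.080 = 6.140
ΔCt(30°C) = 18.750 − 16.140 = 2.610
ΔΔCt = 2.610 − 6.140 = -3.530
Fold change = 2^(−(-3.530)) = 2^3.530 = 11.5514

11.551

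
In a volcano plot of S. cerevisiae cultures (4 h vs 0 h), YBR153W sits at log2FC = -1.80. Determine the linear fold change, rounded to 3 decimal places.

Fold change = 2^(-1.80) = 0.2872
That is, YBR153W drops to 28.7% of the 0 h level.

0.287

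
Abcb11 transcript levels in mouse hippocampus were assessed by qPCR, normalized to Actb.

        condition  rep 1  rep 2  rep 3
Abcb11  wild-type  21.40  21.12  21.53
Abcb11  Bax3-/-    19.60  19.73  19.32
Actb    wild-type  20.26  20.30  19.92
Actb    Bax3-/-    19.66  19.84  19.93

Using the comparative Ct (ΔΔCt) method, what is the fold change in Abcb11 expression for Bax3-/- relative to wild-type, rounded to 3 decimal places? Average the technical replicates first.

Mean Ct: Abcb11 wild-type 21.350; Abcb11 Bax3-/- 19.550; Actb wild-type 20.160; Actb Bax3-/- 19.810
ΔCt(wild-type) = 21.350 − 20.160 = 1.190
ΔCt(Bax3-/-) = 19.550 − 19.810 = -0.260
ΔΔCt = -0.260 − 1.190 = -1.450
Fold change = 2^(−(-1.450)) = 2^1.450 = 2.7321

2.732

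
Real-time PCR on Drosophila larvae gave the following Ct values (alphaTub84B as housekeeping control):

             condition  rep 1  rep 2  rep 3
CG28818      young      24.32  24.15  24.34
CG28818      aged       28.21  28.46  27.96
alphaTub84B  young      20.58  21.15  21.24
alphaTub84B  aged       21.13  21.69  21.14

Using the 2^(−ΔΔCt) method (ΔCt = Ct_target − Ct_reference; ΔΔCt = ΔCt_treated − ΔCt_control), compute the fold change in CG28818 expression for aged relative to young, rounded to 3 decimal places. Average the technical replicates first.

Mean Ct: CG28818 young 24.270; CG28818 aged 28.210; alphaTub84B young 20.990; alphaTub84B aged 21.320
ΔCt(young) = 24.270 − 20.990 = 3.280
ΔCt(aged) = 28.210 − 21.320 = 6.890
ΔΔCt = 6.890 − 3.280 = 3.610
Fold change = 2^(−3.610) = 0.0819

0.082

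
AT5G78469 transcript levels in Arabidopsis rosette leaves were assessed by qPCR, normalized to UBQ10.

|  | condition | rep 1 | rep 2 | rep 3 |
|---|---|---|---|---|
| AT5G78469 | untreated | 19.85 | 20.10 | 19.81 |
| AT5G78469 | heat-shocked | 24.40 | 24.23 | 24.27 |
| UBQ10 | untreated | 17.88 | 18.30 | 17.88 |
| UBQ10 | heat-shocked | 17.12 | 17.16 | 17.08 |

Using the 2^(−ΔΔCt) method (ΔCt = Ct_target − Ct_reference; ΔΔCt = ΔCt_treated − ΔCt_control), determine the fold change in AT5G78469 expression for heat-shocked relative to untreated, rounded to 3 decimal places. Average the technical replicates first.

0.026

Mean Ct: AT5G78469 untreated 19.920; AT5G78469 heat-shocked 24.300; UBQ10 untreated 18.020; UBQ10 heat-shocked 17.120
ΔCt(untreated) = 19.920 − 18.020 = 1.900
ΔCt(heat-shocked) = 24.300 − 17.120 = 7.180
ΔΔCt = 7.180 − 1.900 = 5.280
Fold change = 2^(−5.280) = 0.0257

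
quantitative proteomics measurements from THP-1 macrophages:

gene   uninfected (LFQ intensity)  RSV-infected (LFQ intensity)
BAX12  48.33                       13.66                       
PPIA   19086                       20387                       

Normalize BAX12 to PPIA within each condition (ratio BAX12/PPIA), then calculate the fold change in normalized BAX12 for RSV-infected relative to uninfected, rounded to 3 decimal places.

BAX12/PPIA (uninfected) = 48.33 / 19086 = 0.0025322
BAX12/PPIA (RSV-infected) = 13.66 / 20387 = 0.00067003
Fold change = 0.00067003 / 0.0025322 = 0.2646

0.265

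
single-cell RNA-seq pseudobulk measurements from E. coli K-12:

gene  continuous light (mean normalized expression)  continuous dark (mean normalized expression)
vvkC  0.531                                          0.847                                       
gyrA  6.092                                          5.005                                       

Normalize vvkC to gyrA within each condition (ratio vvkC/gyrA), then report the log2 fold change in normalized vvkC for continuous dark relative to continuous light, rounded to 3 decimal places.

vvkC/gyrA (continuous light) = 0.531 / 6.092 = 0.087163
vvkC/gyrA (continuous dark) = 0.847 / 5.005 = 0.16923
Fold change = 0.16923 / 0.087163 = 1.9415
log2(1.9415) = 0.9572

0.957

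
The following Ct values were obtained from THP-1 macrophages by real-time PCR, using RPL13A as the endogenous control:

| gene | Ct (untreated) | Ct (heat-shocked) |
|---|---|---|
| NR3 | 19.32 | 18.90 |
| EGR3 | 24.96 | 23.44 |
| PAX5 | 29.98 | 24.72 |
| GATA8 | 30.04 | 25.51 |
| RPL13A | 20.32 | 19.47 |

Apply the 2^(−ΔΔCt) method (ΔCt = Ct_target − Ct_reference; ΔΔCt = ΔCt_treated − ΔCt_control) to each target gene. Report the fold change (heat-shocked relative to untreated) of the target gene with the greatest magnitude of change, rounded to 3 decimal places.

21.259

NR3: ΔΔCt = (18.90−19.47) − (19.32−20.32) = -0.57 − (-1.00) = 0.43; fold change = 2^-0.43 = 0.742
EGR3: ΔΔCt = (23.44−19.47) − (24.96−20.32) = 3.97 − 4.64 = -0.67; fold change = 2^0.67 = 1.591
PAX5: ΔΔCt = (24.72−19.47) − (29.98−20.32) = 5.25 − 9.66 = -4.41; fold change = 2^4.41 = 21.259
GATA8: ΔΔCt = (25.51−19.47) − (30.04−20.32) = 6.04 − 9.72 = -3.68; fold change = 2^3.68 = 12.817
PAX5 has the largest |ΔΔCt| = 4.41.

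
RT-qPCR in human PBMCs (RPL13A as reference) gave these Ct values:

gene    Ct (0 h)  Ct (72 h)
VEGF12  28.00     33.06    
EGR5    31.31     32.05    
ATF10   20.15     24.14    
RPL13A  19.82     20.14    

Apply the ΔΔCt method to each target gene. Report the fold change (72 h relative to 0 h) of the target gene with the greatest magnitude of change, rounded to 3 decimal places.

VEGF12: ΔΔCt = (33.06−20.14) − (28.00−19.82) = 12.92 − 8.18 = 4.74; fold change = 2^-4.74 = 0.037
EGR5: ΔΔCt = (32.05−20.14) − (31.31−19.82) = 11.91 − 11.49 = 0.42; fold change = 2^-0.42 = 0.747
ATF10: ΔΔCt = (24.14−20.14) − (20.15−19.82) = 4.00 − 0.33 = 3.67; fold change = 2^-3.67 = 0.079
VEGF12 has the largest |ΔΔCt| = 4.74.

0.037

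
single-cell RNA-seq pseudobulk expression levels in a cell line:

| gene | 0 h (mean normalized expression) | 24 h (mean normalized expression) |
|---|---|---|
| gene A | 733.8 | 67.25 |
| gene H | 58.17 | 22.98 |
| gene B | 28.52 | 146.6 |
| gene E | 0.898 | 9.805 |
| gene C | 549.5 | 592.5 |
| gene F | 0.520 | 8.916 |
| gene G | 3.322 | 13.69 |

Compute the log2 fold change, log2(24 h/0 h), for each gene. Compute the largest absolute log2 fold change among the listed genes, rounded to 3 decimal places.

log2(67.25/733.8) = -3.448  (gene A)
log2(22.98/58.17) = -1.340  (gene H)
log2(146.6/28.52) = 2.362  (gene B)
log2(9.805/0.898) = 3.449  (gene E)
log2(592.5/549.5) = 0.109  (gene C)
log2(8.916/0.520) = 4.100  (gene F)
log2(13.69/3.322) = 2.043  (gene G)
The largest magnitude belongs to gene F.

4.100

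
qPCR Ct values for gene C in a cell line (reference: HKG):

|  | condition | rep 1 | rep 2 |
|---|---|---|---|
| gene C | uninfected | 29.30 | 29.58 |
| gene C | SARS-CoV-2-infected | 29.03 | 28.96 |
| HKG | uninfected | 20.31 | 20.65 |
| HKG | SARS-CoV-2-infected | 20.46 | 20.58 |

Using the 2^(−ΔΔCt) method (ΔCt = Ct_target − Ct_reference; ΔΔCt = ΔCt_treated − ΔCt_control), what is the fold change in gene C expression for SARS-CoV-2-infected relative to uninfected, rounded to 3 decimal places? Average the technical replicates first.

1.400

Mean Ct: gene C uninfected 29.440; gene C SARS-CoV-2-infected 28.995; HKG uninfected 20.480; HKG SARS-CoV-2-infected 20.520
ΔCt(uninfected) = 29.440 − 20.480 = 8.960
ΔCt(SARS-CoV-2-infected) = 28.995 − 20.520 = 8.475
ΔΔCt = 8.475 − 8.960 = -0.485
Fold change = 2^(−(-0.485)) = 2^0.485 = 1.3996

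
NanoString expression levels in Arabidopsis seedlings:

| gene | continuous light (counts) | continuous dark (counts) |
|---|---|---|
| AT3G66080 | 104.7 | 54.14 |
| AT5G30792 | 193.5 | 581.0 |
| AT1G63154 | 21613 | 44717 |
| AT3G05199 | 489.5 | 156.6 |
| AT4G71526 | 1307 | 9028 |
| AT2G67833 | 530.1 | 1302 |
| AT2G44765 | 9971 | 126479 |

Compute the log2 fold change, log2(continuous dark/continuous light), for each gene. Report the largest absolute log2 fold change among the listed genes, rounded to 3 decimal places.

log2(54.14/104.7) = -0.951  (AT3G66080)
log2(581.0/193.5) = 1.586  (AT5G30792)
log2(44717/21613) = 1.049  (AT1G63154)
log2(156.6/489.5) = -1.644  (AT3G05199)
log2(9028/1307) = 2.788  (AT4G71526)
log2(1302/530.1) = 1.296  (AT2G67833)
log2(126479/9971) = 3.665  (AT2G44765)
The largest magnitude belongs to AT2G44765.

3.665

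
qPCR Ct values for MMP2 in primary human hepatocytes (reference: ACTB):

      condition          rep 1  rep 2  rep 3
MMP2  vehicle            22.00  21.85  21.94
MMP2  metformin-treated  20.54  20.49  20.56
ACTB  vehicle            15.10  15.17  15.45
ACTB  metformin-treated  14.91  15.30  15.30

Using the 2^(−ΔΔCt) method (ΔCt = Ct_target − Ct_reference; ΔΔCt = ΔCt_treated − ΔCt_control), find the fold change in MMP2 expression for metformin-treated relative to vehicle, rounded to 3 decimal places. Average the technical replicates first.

2.514

Mean Ct: MMP2 vehicle 21.930; MMP2 metformin-treated 20.530; ACTB vehicle 15.240; ACTB metformin-treated 15.170
ΔCt(vehicle) = 21.930 − 15.240 = 6.690
ΔCt(metformin-treated) = 20.530 − 15.170 = 5.360
ΔΔCt = 5.360 − 6.690 = -1.330
Fold change = 2^(−(-1.330)) = 2^1.330 = 2.5140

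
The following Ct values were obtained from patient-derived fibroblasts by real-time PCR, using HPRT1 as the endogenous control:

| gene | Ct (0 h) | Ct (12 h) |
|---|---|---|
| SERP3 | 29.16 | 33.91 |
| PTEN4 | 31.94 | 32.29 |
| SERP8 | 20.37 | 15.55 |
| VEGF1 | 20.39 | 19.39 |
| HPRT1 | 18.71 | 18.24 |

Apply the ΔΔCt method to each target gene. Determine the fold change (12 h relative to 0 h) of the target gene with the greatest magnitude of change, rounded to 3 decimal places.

0.027

SERP3: ΔΔCt = (33.91−18.24) − (29.16−18.71) = 15.67 − 10.45 = 5.22; fold change = 2^-5.22 = 0.027
PTEN4: ΔΔCt = (32.29−18.24) − (31.94−18.71) = 14.05 − 13.23 = 0.82; fold change = 2^-0.82 = 0.566
SERP8: ΔΔCt = (15.55−18.24) − (20.37−18.71) = -2.69 − 1.66 = -4.35; fold change = 2^4.35 = 20.393
VEGF1: ΔΔCt = (19.39−18.24) − (20.39−18.71) = 1.15 − 1.68 = -0.53; fold change = 2^0.53 = 1.444
SERP3 has the largest |ΔΔCt| = 5.22.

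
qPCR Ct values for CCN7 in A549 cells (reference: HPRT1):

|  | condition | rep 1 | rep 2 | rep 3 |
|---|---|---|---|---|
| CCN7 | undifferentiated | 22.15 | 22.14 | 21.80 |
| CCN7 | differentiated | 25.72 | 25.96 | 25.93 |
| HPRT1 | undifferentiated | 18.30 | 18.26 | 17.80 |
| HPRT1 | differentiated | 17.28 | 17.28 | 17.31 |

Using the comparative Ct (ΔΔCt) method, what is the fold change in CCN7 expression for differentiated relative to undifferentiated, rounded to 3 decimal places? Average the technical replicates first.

0.039

Mean Ct: CCN7 undifferentiated 22.030; CCN7 differentiated 25.870; HPRT1 undifferentiated 18.120; HPRT1 differentiated 17.290
ΔCt(undifferentiated) = 22.030 − 18.120 = 3.910
ΔCt(differentiated) = 25.870 − 17.290 = 8.580
ΔΔCt = 8.580 − 3.910 = 4.670
Fold change = 2^(−4.670) = 0.0393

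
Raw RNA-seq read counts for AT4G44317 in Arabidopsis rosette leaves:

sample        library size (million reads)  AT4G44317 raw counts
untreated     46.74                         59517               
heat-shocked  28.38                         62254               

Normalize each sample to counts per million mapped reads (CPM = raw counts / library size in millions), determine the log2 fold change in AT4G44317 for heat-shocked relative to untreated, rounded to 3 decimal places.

0.785

CPM(untreated) = 59517 / 46.74 = 1273.3633
CPM(heat-shocked) = 62254 / 28.38 = 2193.5870
Fold change = 2193.5870 / 1273.3633 = 1.72267
log2(1.72267) = 0.7846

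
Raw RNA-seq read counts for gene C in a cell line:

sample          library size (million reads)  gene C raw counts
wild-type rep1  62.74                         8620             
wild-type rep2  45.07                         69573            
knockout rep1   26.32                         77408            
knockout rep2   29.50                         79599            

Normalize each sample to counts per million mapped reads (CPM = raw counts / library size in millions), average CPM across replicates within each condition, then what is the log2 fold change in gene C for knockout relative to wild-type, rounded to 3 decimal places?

1.746

CPM(wild-type rep1) = 8620 / 62.74 = 137.3924
CPM(wild-type rep2) = 69573 / 45.07 = 1543.6654
CPM(knockout rep1) = 77408 / 26.32 = 2941.0334
CPM(knockout rep2) = 79599 / 29.50 = 2698.2712
mean CPM(wild-type) = 840.5289; mean CPM(knockout) = 2819.6523
Fold change = 2819.6523 / 840.5289 = 3.35462
log2(3.35462) = 1.7461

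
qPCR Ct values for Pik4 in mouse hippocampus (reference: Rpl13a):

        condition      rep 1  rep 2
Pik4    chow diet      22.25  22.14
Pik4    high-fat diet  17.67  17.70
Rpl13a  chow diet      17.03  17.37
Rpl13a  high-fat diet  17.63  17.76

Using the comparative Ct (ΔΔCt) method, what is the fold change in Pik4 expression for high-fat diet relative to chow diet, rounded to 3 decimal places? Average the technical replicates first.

Mean Ct: Pik4 chow diet 22.195; Pik4 high-fat diet 17.685; Rpl13a chow diet 17.200; Rpl13a high-fat diet 17.695
ΔCt(chow diet) = 22.195 − 17.200 = 4.995
ΔCt(high-fat diet) = 17.685 − 17.695 = -0.010
ΔΔCt = -0.010 − 4.995 = -5.005
Fold change = 2^(−(-5.005)) = 2^5.005 = 32.1111

32.111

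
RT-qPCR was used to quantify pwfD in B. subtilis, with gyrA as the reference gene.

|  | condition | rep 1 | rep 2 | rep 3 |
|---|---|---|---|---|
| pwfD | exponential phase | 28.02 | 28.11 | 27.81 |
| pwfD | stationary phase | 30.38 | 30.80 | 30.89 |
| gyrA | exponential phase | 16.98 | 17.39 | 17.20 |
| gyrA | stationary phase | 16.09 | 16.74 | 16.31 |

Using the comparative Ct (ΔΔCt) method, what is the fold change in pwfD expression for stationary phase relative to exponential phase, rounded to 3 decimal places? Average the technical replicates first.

0.087

Mean Ct: pwfD exponential phase 27.980; pwfD stationary phase 30.690; gyrA exponential phase 17.190; gyrA stationary phase 16.380
ΔCt(exponential phase) = 27.980 − 17.190 = 10.790
ΔCt(stationary phase) = 30.690 − 16.380 = 14.310
ΔΔCt = 14.310 − 10.790 = 3.520
Fold change = 2^(−3.520) = 0.0872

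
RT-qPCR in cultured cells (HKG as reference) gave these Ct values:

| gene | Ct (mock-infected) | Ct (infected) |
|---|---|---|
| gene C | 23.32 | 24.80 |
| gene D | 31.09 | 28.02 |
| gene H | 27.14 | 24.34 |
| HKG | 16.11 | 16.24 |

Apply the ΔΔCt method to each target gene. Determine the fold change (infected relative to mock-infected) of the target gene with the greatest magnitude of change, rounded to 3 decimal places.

9.190

gene C: ΔΔCt = (24.80−16.24) − (23.32−16.11) = 8.56 − 7.21 = 1.35; fold change = 2^-1.35 = 0.392
gene D: ΔΔCt = (28.02−16.24) − (31.09−16.11) = 11.78 − 14.98 = -3.20; fold change = 2^3.20 = 9.190
gene H: ΔΔCt = (24.34−16.24) − (27.14−16.11) = 8.10 − 11.03 = -2.93; fold change = 2^2.93 = 7.621
gene D has the largest |ΔΔCt| = 3.20.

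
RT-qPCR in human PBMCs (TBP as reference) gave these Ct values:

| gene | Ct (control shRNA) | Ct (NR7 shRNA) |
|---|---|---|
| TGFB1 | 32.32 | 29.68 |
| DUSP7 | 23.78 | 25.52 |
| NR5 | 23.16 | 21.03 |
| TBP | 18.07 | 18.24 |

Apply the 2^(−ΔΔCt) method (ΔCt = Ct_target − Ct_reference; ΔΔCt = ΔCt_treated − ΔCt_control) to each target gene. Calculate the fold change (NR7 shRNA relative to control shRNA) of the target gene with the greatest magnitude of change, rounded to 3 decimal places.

7.013

TGFB1: ΔΔCt = (29.68−18.24) − (32.32−18.07) = 11.44 − 14.25 = -2.81; fold change = 2^2.81 = 7.013
DUSP7: ΔΔCt = (25.52−18.24) − (23.78−18.07) = 7.28 − 5.71 = 1.57; fold change = 2^-1.57 = 0.337
NR5: ΔΔCt = (21.03−18.24) − (23.16−18.07) = 2.79 − 5.09 = -2.30; fold change = 2^2.30 = 4.925
TGFB1 has the largest |ΔΔCt| = 2.81.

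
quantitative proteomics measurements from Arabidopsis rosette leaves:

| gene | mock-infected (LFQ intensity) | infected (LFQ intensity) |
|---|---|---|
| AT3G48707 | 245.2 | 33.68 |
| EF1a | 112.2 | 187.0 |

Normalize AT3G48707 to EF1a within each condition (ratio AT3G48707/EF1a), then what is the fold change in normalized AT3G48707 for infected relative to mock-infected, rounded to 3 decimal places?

0.082

AT3G48707/EF1a (mock-infected) = 245.2 / 112.2 = 2.1854
AT3G48707/EF1a (infected) = 33.68 / 187.0 = 0.18011
Fold change = 0.18011 / 2.1854 = 0.0824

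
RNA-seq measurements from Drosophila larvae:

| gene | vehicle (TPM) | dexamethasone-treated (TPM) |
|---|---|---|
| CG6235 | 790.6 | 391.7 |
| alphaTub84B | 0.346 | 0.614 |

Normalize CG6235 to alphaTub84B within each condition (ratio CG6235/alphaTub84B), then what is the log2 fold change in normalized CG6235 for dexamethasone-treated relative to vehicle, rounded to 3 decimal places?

-1.841

CG6235/alphaTub84B (vehicle) = 790.6 / 0.346 = 2285
CG6235/alphaTub84B (dexamethasone-treated) = 391.7 / 0.614 = 637.95
Fold change = 637.95 / 2285 = 0.2792
log2(0.2792) = -1.8407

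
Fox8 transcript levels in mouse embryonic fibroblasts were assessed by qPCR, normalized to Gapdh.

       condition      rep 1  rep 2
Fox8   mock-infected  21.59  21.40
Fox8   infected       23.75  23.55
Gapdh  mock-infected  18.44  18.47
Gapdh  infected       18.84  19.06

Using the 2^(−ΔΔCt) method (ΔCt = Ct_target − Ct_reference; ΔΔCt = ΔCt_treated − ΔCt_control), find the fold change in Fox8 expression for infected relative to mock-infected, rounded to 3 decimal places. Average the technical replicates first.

Mean Ct: Fox8 mock-infected 21.495; Fox8 infected 23.650; Gapdh mock-infected 18.455; Gapdh infected 18.950
ΔCt(mock-infected) = 21.495 − 18.455 = 3.040
ΔCt(infected) = 23.650 − 18.950 = 4.700
ΔΔCt = 4.700 − 3.040 = 1.660
Fold change = 2^(−1.660) = 0.3164

0.316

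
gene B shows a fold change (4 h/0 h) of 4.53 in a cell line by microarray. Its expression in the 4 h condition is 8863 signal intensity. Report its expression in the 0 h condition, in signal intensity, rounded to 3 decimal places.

0 h expression = 8863 / 4.53 = 1956.512

1956.512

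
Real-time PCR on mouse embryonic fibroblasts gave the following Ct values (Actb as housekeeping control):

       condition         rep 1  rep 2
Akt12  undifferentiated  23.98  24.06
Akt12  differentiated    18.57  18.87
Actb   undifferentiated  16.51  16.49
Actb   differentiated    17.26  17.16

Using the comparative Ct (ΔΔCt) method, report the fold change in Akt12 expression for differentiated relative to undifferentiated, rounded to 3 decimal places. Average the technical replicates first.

Mean Ct: Akt12 undifferentiated 24.020; Akt12 differentiated 18.720; Actb undifferentiated 16.500; Actb differentiated 17.210
ΔCt(undifferentiated) = 24.020 − 16.500 = 7.520
ΔCt(differentiated) = 18.720 − 17.210 = 1.510
ΔΔCt = 1.510 − 7.520 = -6.010
Fold change = 2^(−(-6.010)) = 2^6.010 = 64.4452

64.445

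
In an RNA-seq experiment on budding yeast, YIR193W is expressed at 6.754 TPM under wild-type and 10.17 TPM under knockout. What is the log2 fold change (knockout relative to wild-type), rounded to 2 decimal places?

0.59

Fold change = 10.17 / 6.754 = 1.5058
log2(1.5058) = 0.591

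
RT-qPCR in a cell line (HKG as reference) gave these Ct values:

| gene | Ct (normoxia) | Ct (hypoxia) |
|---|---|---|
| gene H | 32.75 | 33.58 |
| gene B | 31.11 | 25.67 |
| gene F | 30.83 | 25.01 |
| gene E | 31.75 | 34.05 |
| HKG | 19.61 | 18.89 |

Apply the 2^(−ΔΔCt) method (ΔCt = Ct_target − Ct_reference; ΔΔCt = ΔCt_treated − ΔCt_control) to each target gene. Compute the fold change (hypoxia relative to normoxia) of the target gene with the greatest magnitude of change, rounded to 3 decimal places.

gene H: ΔΔCt = (33.58−18.89) − (32.75−19.61) = 14.69 − 13.14 = 1.55; fold change = 2^-1.55 = 0.342
gene B: ΔΔCt = (25.67−18.89) − (31.11−19.61) = 6.78 − 11.50 = -4.72; fold change = 2^4.72 = 26.355
gene F: ΔΔCt = (25.01−18.89) − (30.83−19.61) = 6.12 − 11.22 = -5.10; fold change = 2^5.10 = 34.297
gene E: ΔΔCt = (34.05−18.89) − (31.75−19.61) = 15.16 − 12.14 = 3.02; fold change = 2^-3.02 = 0.123
gene F has the largest |ΔΔCt| = 5.10.

34.297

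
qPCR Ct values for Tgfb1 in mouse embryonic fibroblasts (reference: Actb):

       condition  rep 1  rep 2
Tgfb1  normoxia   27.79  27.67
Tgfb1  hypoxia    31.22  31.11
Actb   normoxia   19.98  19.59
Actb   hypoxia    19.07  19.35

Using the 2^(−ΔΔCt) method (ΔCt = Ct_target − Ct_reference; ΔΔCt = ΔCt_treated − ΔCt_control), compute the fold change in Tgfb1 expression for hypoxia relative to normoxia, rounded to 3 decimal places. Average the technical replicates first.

Mean Ct: Tgfb1 normoxia 27.730; Tgfb1 hypoxia 31.165; Actb normoxia 19.785; Actb hypoxia 19.210
ΔCt(normoxia) = 27.730 − 19.785 = 7.945
ΔCt(hypoxia) = 31.165 − 19.210 = 11.955
ΔΔCt = 11.955 − 7.945 = 4.010
Fold change = 2^(−4.010) = 0.0621

0.062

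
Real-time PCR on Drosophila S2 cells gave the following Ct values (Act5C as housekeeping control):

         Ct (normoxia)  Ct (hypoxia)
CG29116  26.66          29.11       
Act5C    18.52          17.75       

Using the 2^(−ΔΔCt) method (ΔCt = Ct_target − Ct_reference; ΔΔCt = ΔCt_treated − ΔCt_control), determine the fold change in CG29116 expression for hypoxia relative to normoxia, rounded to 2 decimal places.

ΔCt(normoxia) = 26.660 − 18.520 = 8.140
ΔCt(hypoxia) = 29.110 − 17.750 = 11.360
ΔΔCt = 11.360 − 8.140 = 3.220
Fold change = 2^(−3.220) = 0.107

0.11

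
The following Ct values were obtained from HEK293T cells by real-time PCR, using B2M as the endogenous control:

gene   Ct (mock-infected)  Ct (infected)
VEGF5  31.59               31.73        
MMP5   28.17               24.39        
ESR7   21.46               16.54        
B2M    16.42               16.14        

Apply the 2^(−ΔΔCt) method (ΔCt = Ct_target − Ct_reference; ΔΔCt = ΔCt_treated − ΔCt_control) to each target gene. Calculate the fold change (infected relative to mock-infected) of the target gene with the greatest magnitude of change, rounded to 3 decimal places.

VEGF5: ΔΔCt = (31.73−16.14) − (31.59−16.42) = 15.59 − 15.17 = 0.42; fold change = 2^-0.42 = 0.747
MMP5: ΔΔCt = (24.39−16.14) − (28.17−16.42) = 8.25 − 11.75 = -3.50; fold change = 2^3.50 = 11.314
ESR7: ΔΔCt = (16.54−16.14) − (21.46−16.42) = 0.40 − 5.04 = -4.64; fold change = 2^4.64 = 24.933
ESR7 has the largest |ΔΔCt| = 4.64.

24.933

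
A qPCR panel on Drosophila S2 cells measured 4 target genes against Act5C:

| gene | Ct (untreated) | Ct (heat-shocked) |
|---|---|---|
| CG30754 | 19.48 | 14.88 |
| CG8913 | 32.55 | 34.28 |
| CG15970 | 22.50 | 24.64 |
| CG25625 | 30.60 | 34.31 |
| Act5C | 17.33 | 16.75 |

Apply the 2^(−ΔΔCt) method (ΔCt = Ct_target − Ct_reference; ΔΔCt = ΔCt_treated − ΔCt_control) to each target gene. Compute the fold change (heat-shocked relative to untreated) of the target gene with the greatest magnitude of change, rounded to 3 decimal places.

0.051

CG30754: ΔΔCt = (14.88−16.75) − (19.48−17.33) = -1.87 − 2.15 = -4.02; fold change = 2^4.02 = 16.223
CG8913: ΔΔCt = (34.28−16.75) − (32.55−17.33) = 17.53 − 15.22 = 2.31; fold change = 2^-2.31 = 0.202
CG15970: ΔΔCt = (24.64−16.75) − (22.50−17.33) = 7.89 − 5.17 = 2.72; fold change = 2^-2.72 = 0.152
CG25625: ΔΔCt = (34.31−16.75) − (30.60−17.33) = 17.56 − 13.27 = 4.29; fold change = 2^-4.29 = 0.051
CG25625 has the largest |ΔΔCt| = 4.29.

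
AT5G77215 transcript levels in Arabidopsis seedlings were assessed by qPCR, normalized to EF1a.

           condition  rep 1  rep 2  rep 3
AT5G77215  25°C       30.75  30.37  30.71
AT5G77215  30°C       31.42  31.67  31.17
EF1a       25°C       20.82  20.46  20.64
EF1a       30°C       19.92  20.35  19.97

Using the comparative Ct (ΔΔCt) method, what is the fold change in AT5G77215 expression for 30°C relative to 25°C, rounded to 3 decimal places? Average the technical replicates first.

0.387

Mean Ct: AT5G77215 25°C 30.610; AT5G77215 30°C 31.420; EF1a 25°C 20.640; EF1a 30°C 20.080
ΔCt(25°C) = 30.610 − 20.640 = 9.970
ΔCt(30°C) = 31.420 − 20.080 = 11.340
ΔΔCt = 11.340 − 9.970 = 1.370
Fold change = 2^(−1.370) = 0.3869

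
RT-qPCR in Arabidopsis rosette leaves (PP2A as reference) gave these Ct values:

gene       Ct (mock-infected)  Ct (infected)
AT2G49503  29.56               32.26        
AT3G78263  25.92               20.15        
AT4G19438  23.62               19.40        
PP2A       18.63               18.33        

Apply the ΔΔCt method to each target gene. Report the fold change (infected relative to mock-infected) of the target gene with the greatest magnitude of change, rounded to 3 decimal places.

AT2G49503: ΔΔCt = (32.26−18.33) − (29.56−18.63) = 13.93 − 10.93 = 3.00; fold change = 2^-3.00 = 0.125
AT3G78263: ΔΔCt = (20.15−18.33) − (25.92−18.63) = 1.82 − 7.29 = -5.47; fold change = 2^5.47 = 44.324
AT4G19438: ΔΔCt = (19.40−18.33) − (23.62−18.63) = 1.07 − 4.99 = -3.92; fold change = 2^3.92 = 15.137
AT3G78263 has the largest |ΔΔCt| = 5.47.

44.324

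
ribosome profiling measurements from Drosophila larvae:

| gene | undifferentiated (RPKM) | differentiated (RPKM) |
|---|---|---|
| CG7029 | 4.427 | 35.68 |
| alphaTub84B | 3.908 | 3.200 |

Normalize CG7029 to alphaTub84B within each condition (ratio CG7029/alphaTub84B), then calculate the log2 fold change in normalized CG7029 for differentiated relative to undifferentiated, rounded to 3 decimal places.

CG7029/alphaTub84B (undifferentiated) = 4.427 / 3.908 = 1.1328
CG7029/alphaTub84B (differentiated) = 35.68 / 3.200 = 11.15
Fold change = 11.15 / 1.1328 = 9.8428
log2(9.8428) = 3.2991

3.299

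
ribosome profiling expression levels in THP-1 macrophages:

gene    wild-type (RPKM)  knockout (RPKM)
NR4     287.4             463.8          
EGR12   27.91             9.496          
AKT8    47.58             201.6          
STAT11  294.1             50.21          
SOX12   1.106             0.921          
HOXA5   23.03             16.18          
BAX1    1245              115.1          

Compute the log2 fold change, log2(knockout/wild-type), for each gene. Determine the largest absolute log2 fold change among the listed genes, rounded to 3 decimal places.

log2(463.8/287.4) = 0.690  (NR4)
log2(9.496/27.91) = -1.555  (EGR12)
log2(201.6/47.58) = 2.083  (AKT8)
log2(50.21/294.1) = -2.550  (STAT11)
log2(0.921/1.106) = -0.264  (SOX12)
log2(16.18/23.03) = -0.509  (HOXA5)
log2(115.1/1245) = -3.435  (BAX1)
The largest magnitude belongs to BAX1.

3.435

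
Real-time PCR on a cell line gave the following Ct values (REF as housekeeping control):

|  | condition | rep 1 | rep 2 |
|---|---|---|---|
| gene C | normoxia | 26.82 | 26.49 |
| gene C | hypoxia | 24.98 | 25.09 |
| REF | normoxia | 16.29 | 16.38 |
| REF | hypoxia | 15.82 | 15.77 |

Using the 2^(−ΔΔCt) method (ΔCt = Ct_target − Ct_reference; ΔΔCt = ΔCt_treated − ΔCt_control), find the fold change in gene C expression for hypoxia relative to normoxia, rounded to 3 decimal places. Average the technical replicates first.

2.114

Mean Ct: gene C normoxia 26.655; gene C hypoxia 25.035; REF normoxia 16.335; REF hypoxia 15.795
ΔCt(normoxia) = 26.655 − 16.335 = 10.320
ΔCt(hypoxia) = 25.035 − 15.795 = 9.240
ΔΔCt = 9.240 − 10.320 = -1.080
Fold change = 2^(−(-1.080)) = 2^1.080 = 2.1140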